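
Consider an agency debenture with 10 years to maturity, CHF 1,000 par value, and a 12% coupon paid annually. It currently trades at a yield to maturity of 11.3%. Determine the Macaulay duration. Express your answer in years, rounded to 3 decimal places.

Periodic yield y = 0.113. Discount each cash flow and weight by its year:
  t   CF        PV=CF/(1+0.113)^t    t·PV
  1       120.00       107.8167       107.8167
  2       120.00        96.8704       193.7407
  3       120.00        87.0354       261.1061
  4       120.00        78.1989       312.7956
  5       120.00        70.2596       351.2978
  6       120.00        63.1263       378.7577
  7       120.00        56.7172       397.0207
  8       120.00        50.9589       407.6711
  9       120.00        45.7852       412.0665
  10    1,120.00       383.9427     3,839.4267
  Σ                  1,040.7111     6,661.6996
Price P = Σ PV = 1,040.7111.
Macaulay duration = Σ(t·PV) / P = 6,661.6996 / 1,040.7111 = 6.40110 years.

6.401 years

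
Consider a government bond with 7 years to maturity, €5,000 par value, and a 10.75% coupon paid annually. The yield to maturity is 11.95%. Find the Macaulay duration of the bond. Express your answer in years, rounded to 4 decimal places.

Periodic yield y = 0.1195. Discount each cash flow and weight by its year:
  t   CF        PV=CF/(1+0.1195)^t    t·PV
  1       537.50       480.1251       480.1251
  2       537.50       428.8745       857.7491
  3       537.50       383.0947     1,149.2842
  4       537.50       342.2016     1,368.8065
  5       537.50       305.6736     1,528.3682
  6       537.50       273.0448     1,638.2687
  7     5,537.50     2,512.7255    17,589.0788
  Σ                  4,725.7399    24,611.6805
Price P = Σ PV = 4,725.7399.
Macaulay duration = Σ(t·PV) / P = 24,611.6805 / 4,725.7399 = 5.20801 years.

5.2080 years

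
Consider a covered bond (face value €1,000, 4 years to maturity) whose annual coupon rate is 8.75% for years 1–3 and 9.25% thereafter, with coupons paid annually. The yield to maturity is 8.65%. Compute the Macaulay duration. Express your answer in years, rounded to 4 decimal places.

Periodic yield y = 0.0865. Discount each cash flow and weight by its year:
  t   CF        PV=CF/(1+0.0865)^t    t·PV
  1        87.50        80.5338        80.5338
  2        87.50        74.1222       148.2445
  3        87.50        68.2211       204.6634
  4     1,092.50       783.9756     3,135.9022
  Σ                  1,006.8528     3,569.3439
Price P = Σ PV = 1,006.8528.
Macaulay duration = Σ(t·PV) / P = 3,569.3439 / 1,006.8528 = 3.54505 years.

3.5451 years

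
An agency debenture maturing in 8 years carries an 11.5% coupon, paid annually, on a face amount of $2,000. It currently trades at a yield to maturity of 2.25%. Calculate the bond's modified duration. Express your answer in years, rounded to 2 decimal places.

Periodic yield y = 0.0225. First find Macaulay duration:
  t   CF        PV=CF/(1+0.0225)^t    t·PV
  1       230.00       224.9389       224.9389
  2       230.00       219.9891       439.9782
  3       230.00       215.1483       645.4449
  4       230.00       210.4140       841.6559
  5       230.00       205.7838     1,028.9192
  6       230.00       201.2556     1,207.5335
  7       230.00       196.8270     1,377.7888
  8     2,230.00     1,866.3725    14,930.9801
  Σ                  3,340.7292    20,697.2394
P = 3,340.7292; Macaulay duration = 20,697.2394 / 3,340.7292 = 6.19543 years.
Modified duration = D_Mac / (1 + y) = 6.19543 / 1.0225 = 6.05910 years.

6.06 years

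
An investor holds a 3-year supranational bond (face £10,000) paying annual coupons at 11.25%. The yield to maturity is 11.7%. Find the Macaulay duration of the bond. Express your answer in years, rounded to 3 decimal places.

Periodic yield y = 0.117. Discount each cash flow and weight by its year:
  t   CF        PV=CF/(1+0.117)^t    t·PV
  1     1,125.00     1,007.1620     1,007.1620
  2     1,125.00       901.6670     1,803.3340
  3    11,125.00     7,982.5289    23,947.5867
  Σ                  9,891.3580    26,758.0828
Price P = Σ PV = 9,891.3580.
Macaulay duration = Σ(t·PV) / P = 26,758.0828 / 9,891.3580 = 2.70520 years.

2.705 years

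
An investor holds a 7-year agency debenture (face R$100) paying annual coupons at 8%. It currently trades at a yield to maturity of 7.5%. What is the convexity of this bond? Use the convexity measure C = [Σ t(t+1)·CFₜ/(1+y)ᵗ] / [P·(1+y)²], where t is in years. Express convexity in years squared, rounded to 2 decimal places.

36.11

With y = 0.075:
  t   CF        PV=CF/(1+0.075)^t    t·PV        t(t+1)·PV
  1         8.00         7.4419         7.4419          14.8837
  2         8.00         6.9227        13.8453          41.5360
  3         8.00         6.4397        19.3191          77.2762
  4         8.00         5.9904        23.9616         119.8081
  5         8.00         5.5725        27.8623         167.1741
  6         8.00         5.1837        31.1022         217.7151
  7       108.00        65.0975       455.6827       3,645.4616
  Σ                    102.6483       579.2151       4,283.8548
P = 102.6483.
Convexity = Σ t(t+1)·PV / [P·(1+y)²] = 4,283.8548 / (102.6483 × 1.155625) = 36.11321.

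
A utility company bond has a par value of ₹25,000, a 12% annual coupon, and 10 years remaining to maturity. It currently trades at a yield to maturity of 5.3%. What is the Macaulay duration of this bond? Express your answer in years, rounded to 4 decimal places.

7.0217 years

Periodic yield y = 0.053. Discount each cash flow and weight by its year:
  t   CF        PV=CF/(1+0.053)^t    t·PV
  1     3,000.00     2,849.0028     2,849.0028
  2     3,000.00     2,705.6057     5,411.2115
  3     3,000.00     2,569.4262     7,708.2785
  4     3,000.00     2,440.1008     9,760.4033
  5     3,000.00     2,317.2847    11,586.4236
  6     3,000.00     2,200.6503    13,203.9016
  7     3,000.00     2,089.8863    14,629.2040
  8     3,000.00     1,984.6973    15,877.5786
  9     3,000.00     1,884.8028    16,963.2250
  10   28,000.00    16,706.0709   167,060.7087
  Σ                 37,747.5278   265,049.9377
Price P = Σ PV = 37,747.5278.
Macaulay duration = Σ(t·PV) / P = 265,049.9377 / 37,747.5278 = 7.02165 years.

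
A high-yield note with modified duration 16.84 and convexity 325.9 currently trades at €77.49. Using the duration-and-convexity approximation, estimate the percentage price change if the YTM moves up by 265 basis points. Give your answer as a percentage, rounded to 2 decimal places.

-33.18%

Duration effect: -D_mod·Δy = -16.84 × (+0.0265) = -0.446260
Convexity effect: ½·C·(Δy)² = 0.5 × 325.9 × (0.0265)² = +0.1144316375
ΔP/P ≈ -0.446260 + 0.1144316375 = -0.3318283625
= -33.18283625%.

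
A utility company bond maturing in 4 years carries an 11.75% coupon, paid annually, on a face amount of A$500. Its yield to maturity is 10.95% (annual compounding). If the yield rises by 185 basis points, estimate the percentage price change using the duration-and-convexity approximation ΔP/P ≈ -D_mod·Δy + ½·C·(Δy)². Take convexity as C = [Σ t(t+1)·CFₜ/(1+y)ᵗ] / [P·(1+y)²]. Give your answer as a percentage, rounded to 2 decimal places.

With y = 0.1095:
  t   CF        PV=CF/(1+0.1095)^t    t·PV        t(t+1)·PV
  1        58.75        52.9518        52.9518         105.9036
  2        58.75        47.7258        95.4516         286.3548
  3        58.75        43.0156       129.0468         516.1872
  4       558.75       368.7299     1,474.9194       7,374.5972
  Σ                    512.4230     1,752.3696       8,283.0428
P = 512.4230; D_Mac = 3.41977 yrs; D_mod = 3.08226 yrs; C = 13.13127.
Duration effect: -3.08226 × (+0.0185) = -0.057022
Convexity effect: 0.5 × 13.13127 × (0.0185)² = +0.0022471
ΔP/P ≈ -0.057022 + 0.0022471 = -0.054775 = -5.4775%.

-5.48%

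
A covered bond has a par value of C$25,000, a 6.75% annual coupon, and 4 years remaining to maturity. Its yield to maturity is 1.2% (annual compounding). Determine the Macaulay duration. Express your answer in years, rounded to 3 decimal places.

3.673 years

Periodic yield y = 0.012. Discount each cash flow and weight by its year:
  t   CF        PV=CF/(1+0.012)^t    t·PV
  1     1,687.50     1,667.4901     1,667.4901
  2     1,687.50     1,647.7175     3,295.4350
  3     1,687.50     1,628.1794     4,884.5381
  4    26,687.50    25,444.0267   101,776.1067
  Σ                 30,387.4137   111,623.5699
Price P = Σ PV = 30,387.4137.
Macaulay duration = Σ(t·PV) / P = 111,623.5699 / 30,387.4137 = 3.67335 years.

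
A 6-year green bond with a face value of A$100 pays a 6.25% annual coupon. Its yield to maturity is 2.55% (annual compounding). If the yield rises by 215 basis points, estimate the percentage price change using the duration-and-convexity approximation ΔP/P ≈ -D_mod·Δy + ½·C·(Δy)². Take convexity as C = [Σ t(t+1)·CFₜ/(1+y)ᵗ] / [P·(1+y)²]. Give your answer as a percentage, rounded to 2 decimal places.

With y = 0.0255:
  t   CF        PV=CF/(1+0.0255)^t    t·PV        t(t+1)·PV
  1         6.25         6.0946         6.0946          12.1892
  2         6.25         5.9430        11.8861          35.6582
  3         6.25         5.7953        17.3858          69.5431
  4         6.25         5.6512        22.6046         113.0231
  5         6.25         5.5106        27.5532         165.3191
  6       106.25        91.3513       548.1081       3,836.7565
  Σ                    120.3460       633.6323       4,232.4893
P = 120.3460; D_Mac = 5.26509 yrs; D_mod = 5.13417 yrs; C = 33.44204.
Duration effect: -5.13417 × (+0.0215) = -0.110385
Convexity effect: 0.5 × 33.44204 × (0.0215)² = +0.0077293
ΔP/P ≈ -0.110385 + 0.0077293 = -0.102655 = -10.2655%.

-10.27%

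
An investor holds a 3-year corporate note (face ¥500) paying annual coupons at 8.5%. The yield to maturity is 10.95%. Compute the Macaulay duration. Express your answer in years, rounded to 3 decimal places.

Periodic yield y = 0.1095. Discount each cash flow and weight by its year:
  t   CF        PV=CF/(1+0.1095)^t    t·PV
  1        42.50        38.3055        38.3055
  2        42.50        34.5251        69.0501
  3       542.50       397.2078     1,191.6235
  Σ                    470.0384     1,298.9792
Price P = Σ PV = 470.0384.
Macaulay duration = Σ(t·PV) / P = 1,298.9792 / 470.0384 = 2.76356 years.

2.764 years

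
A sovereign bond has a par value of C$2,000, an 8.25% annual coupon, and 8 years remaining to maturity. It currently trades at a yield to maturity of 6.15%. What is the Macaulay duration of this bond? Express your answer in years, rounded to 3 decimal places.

6.281 years

Periodic yield y = 0.0615. Discount each cash flow and weight by its year:
  t   CF        PV=CF/(1+0.0615)^t    t·PV
  1       165.00       155.4404       155.4404
  2       165.00       146.4347       292.8694
  3       165.00       137.9507       413.8521
  4       165.00       129.9583       519.8331
  5       165.00       122.4289       612.1445
  6       165.00       115.3358       692.0145
  7       165.00       108.6536       760.5749
  8     2,165.00     1,343.0677    10,744.5418
  Σ                  2,259.2700    14,191.2708
Price P = Σ PV = 2,259.2700.
Macaulay duration = Σ(t·PV) / P = 14,191.2708 / 2,259.2700 = 6.28135 years.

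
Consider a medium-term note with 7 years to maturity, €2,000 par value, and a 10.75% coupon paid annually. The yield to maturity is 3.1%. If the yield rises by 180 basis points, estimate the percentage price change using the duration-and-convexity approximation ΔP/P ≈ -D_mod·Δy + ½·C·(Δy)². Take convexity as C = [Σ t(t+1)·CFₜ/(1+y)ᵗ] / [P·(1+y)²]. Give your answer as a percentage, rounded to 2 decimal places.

With y = 0.031:
  t   CF        PV=CF/(1+0.031)^t    t·PV        t(t+1)·PV
  1       215.00       208.5354       208.5354         417.0708
  2       215.00       202.2652       404.5304       1,213.5911
  3       215.00       196.1835       588.5505       2,354.2019
  4       215.00       190.2847       761.1387       3,805.6934
  5       215.00       184.5632       922.8160       5,536.8963
  6       215.00       179.0138     1,074.0827       7,518.5788
  7     2,215.00     1,788.8053    12,521.6371     100,173.0969
  Σ                  2,949.6510    16,481.2908     121,019.1293
P = 2,949.6510; D_Mac = 5.58754 yrs; D_mod = 5.41953 yrs; C = 38.59811.
Duration effect: -5.41953 × (+0.018) = -0.097552
Convexity effect: 0.5 × 38.59811 × (0.018)² = +0.0062529
ΔP/P ≈ -0.097552 + 0.0062529 = -0.091299 = -9.1299%.

-9.13%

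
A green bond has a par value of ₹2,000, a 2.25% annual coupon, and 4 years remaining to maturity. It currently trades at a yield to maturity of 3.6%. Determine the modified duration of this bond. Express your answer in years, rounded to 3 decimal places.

3.732 years

Periodic yield y = 0.036. First find Macaulay duration:
  t   CF        PV=CF/(1+0.036)^t    t·PV
  1        45.00        43.4363        43.4363
  2        45.00        41.9269        83.8538
  3        45.00        40.4700       121.4100
  4     2,045.00     1,775.2286     7,100.9145
  Σ                  1,901.0618     7,349.6146
P = 1,901.0618; Macaulay duration = 7,349.6146 / 1,901.0618 = 3.86606 years.
Modified duration = D_Mac / (1 + y) = 3.86606 / 1.036 = 3.73172 years.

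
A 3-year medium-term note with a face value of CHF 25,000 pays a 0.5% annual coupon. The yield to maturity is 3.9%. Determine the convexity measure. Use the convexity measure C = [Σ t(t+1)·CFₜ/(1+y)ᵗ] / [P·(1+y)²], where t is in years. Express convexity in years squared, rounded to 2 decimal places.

With y = 0.039:
  t   CF        PV=CF/(1+0.039)^t    t·PV        t(t+1)·PV
  1       125.00       120.3080       120.3080         240.6160
  2       125.00       115.7921       231.5842         694.7526
  3    25,125.00    22,400.5885    67,201.7654     268,807.0618
  Σ                 22,636.6886    67,553.6576     269,742.4303
P = 22,636.6886.
Convexity = Σ t(t+1)·PV / [P·(1+y)²] = 269,742.4303 / (22,636.6886 × 1.079521) = 11.03838.

11.04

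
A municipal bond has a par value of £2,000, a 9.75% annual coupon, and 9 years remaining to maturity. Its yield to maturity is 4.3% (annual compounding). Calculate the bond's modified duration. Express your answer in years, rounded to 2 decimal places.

Periodic yield y = 0.043. First find Macaulay duration:
  t   CF        PV=CF/(1+0.043)^t    t·PV
  1       195.00       186.9607       186.9607
  2       195.00       179.2528       358.5056
  3       195.00       171.8627       515.5882
  4       195.00       164.7773       659.1092
  5       195.00       157.9840       789.9199
  6       195.00       151.4707       908.8245
  7       195.00       145.2260     1,016.5822
  8       195.00       139.2388     1,113.9101
  9     2,195.00     1,502.7120    13,524.4078
  Σ                  2,799.4850    19,073.8082
P = 2,799.4850; Macaulay duration = 19,073.8082 / 2,799.4850 = 6.81333 years.
Modified duration = D_Mac / (1 + y) = 6.81333 / 1.043 = 6.53243 years.

6.53 years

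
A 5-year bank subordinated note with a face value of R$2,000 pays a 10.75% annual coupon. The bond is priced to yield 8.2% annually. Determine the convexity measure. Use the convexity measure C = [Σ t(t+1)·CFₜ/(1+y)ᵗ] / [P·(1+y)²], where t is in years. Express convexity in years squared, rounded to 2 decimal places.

With y = 0.082:
  t   CF        PV=CF/(1+0.082)^t    t·PV        t(t+1)·PV
  1       215.00       198.7061       198.7061         397.4122
  2       215.00       183.6470       367.2941       1,101.8823
  3       215.00       169.7292       509.1877       2,036.7509
  4       215.00       156.8662       627.4649       3,137.3243
  5     2,215.00     1,493.6107     7,468.0537      44,808.3221
  Σ                  2,202.5593     9,170.7065      51,481.6918
P = 2,202.5593.
Convexity = Σ t(t+1)·PV / [P·(1+y)²] = 51,481.6918 / (2,202.5593 × 1.170724) = 19.96506.

19.97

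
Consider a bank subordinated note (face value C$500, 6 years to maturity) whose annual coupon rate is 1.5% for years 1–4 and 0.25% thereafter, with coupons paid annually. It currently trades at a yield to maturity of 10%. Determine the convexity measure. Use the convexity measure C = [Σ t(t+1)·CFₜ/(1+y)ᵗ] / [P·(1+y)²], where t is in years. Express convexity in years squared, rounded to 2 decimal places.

32.60

With y = 0.1:
  t   CF        PV=CF/(1+0.1)^t    t·PV        t(t+1)·PV
  1         7.50         6.8182         6.8182          13.6364
  2         7.50         6.1983        12.3967          37.1901
  3         7.50         5.6349        16.9046          67.6183
  4         7.50         5.1226        20.4904         102.4520
  5         1.25         0.7762         3.8808          23.2845
  6       501.25       282.9426     1,697.6553      11,883.5874
  Σ                    307.4927     1,758.1460      12,127.7688
P = 307.4927.
Convexity = Σ t(t+1)·PV / [P·(1+y)²] = 12,127.7688 / (307.4927 × 1.210000) = 32.59573.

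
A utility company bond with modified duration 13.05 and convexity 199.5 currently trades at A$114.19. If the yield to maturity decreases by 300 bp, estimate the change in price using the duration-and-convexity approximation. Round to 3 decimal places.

Duration effect: -D_mod·Δy = -13.05 × (-0.03) = +0.391500
Convexity effect: ½·C·(Δy)² = 0.5 × 199.5 × (-0.03)² = +0.0897750
ΔP/P ≈ +0.391500 + 0.0897750 = +0.481275
ΔP ≈ 114.19 × (+0.481275) = +54.95679225.

+A$54.957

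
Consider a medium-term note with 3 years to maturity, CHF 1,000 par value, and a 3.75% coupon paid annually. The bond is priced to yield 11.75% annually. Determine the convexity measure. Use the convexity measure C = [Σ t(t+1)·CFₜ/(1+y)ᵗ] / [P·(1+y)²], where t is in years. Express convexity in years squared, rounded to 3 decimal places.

With y = 0.1175:
  t   CF        PV=CF/(1+0.1175)^t    t·PV        t(t+1)·PV
  1        37.50        33.5570        33.5570          67.1141
  2        37.50        30.0287        60.0574         180.1721
  3     1,037.50       743.4393     2,230.3179       8,921.2715
  Σ                    807.0250     2,323.9323       9,168.5577
P = 807.0250.
Convexity = Σ t(t+1)·PV / [P·(1+y)²] = 9,168.5577 / (807.0250 × 1.248806) = 9.09743.

9.097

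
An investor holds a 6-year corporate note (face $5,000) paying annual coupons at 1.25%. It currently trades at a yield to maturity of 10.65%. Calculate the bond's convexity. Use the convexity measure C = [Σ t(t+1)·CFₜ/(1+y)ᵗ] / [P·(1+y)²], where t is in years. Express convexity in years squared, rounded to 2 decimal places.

32.43

With y = 0.1065:
  t   CF        PV=CF/(1+0.1065)^t    t·PV        t(t+1)·PV
  1        62.50        56.4844        56.4844         112.9688
  2        62.50        51.0478       102.0956         306.2869
  3        62.50        46.1345       138.4035         553.6139
  4        62.50        41.6941       166.7763         833.8815
  5        62.50        37.6810       188.4052       1,130.4313
  6     5,062.50     2,758.3954    16,550.3727     115,852.6086
  Σ                  2,991.4373    17,202.5377     118,789.7911
P = 2,991.4373.
Convexity = Σ t(t+1)·PV / [P·(1+y)²] = 118,789.7911 / (2,991.4373 × 1.224342) = 32.43369.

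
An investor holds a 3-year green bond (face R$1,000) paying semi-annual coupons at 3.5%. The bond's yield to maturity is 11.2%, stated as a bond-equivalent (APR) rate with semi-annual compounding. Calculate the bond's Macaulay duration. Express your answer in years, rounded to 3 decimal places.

2.857 years

Periodic yield y = 0.056. Discount each cash flow and weight by its period:
  t   CF        PV=CF/(1+0.056)^t    t·PV
  1        17.50        16.5720        16.5720
  2        17.50        15.6932        31.3863
  3        17.50        14.8609        44.5828
  4        17.50        14.0729        56.2914
  5        17.50        13.3266        66.6329
  6     1,017.50       733.7547     4,402.5283
  Σ                    808.2802     4,617.9937
Price P = Σ PV = 808.2802.
Macaulay duration = Σ(t·PV) / P = 4,617.9937 / 808.2802 = 5.71336 half-year periods.
In years: 5.71336 / 2 = 2.85668 years.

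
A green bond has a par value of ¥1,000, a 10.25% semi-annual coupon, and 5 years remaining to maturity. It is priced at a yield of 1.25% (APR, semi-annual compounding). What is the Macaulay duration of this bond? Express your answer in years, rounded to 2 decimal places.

Periodic yield y = 0.00625. Discount each cash flow and weight by its period:
  t   CF        PV=CF/(1+0.00625)^t    t·PV
  1        51.25        50.9317        50.9317
  2        51.25        50.6153       101.2307
  3        51.25        50.3010       150.9029
  4        51.25        49.9885       199.9541
  5        51.25        49.6780       248.3902
  6        51.25        49.3695       296.2169
  7        51.25        49.0628       343.4398
  8        51.25        48.7581       390.0648
  9        51.25        48.4552       436.0972
  10    1,051.25       987.7501     9,877.5008
  Σ                  1,434.9102    12,094.7290
Price P = Σ PV = 1,434.9102.
Macaulay duration = Σ(t·PV) / P = 12,094.7290 / 1,434.9102 = 8.42891 half-year periods.
In years: 8.42891 / 2 = 4.21445 years.

4.21 years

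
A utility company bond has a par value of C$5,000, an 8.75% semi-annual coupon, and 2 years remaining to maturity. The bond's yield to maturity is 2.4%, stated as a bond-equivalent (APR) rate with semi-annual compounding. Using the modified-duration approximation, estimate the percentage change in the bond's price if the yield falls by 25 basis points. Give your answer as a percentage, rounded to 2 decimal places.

+0.47%

Periodic yield y = 0.012. Modified duration first:
  t   CF        PV=CF/(1+0.012)^t    t·PV
  1       218.75       216.1561       216.1561
  2       218.75       213.5930       427.1860
  3       218.75       211.0603       633.1809
  4     5,218.75     4,975.5884    19,902.3534
  Σ                  5,616.3978    21,178.8764
P = 5,616.3978; D_Mac = 3.77090 half-year periods = 1.88545 yrs; D_mod = 1.88545/(1+0.012) = 1.86309 yrs.
ΔP/P ≈ -D_mod · Δy = -1.86309 × (-0.0025) = +0.004658 = +0.4658%.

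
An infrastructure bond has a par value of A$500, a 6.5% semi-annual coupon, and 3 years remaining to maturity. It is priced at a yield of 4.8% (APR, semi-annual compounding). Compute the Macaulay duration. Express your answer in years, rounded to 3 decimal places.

Periodic yield y = 0.024. Discount each cash flow and weight by its period:
  t   CF        PV=CF/(1+0.024)^t    t·PV
  1        16.25        15.8691        15.8691
  2        16.25        15.4972        30.9944
  3        16.25        15.1340        45.4020
  4        16.25        14.7793        59.1172
  5        16.25        14.4329        72.1645
  6       516.25       447.7755     2,686.6530
  Σ                    523.4880     2,910.2002
Price P = Σ PV = 523.4880.
Macaulay duration = Σ(t·PV) / P = 2,910.2002 / 523.4880 = 5.55925 half-year periods.
In years: 5.55925 / 2 = 2.77962 years.

2.780 years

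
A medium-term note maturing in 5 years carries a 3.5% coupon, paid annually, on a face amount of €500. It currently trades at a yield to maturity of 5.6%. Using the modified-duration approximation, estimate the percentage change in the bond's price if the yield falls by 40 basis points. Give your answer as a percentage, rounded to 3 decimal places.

Periodic yield y = 0.056. Modified duration first:
  t   CF        PV=CF/(1+0.056)^t    t·PV
  1        17.50        16.5720        16.5720
  2        17.50        15.6932        31.3863
  3        17.50        14.8609        44.5828
  4        17.50        14.0729        56.2914
  5       517.50       394.0858     1,970.4289
  Σ                    455.2847     2,119.2614
P = 455.2847; D_Mac = 4.65480 yrs; D_mod = 4.65480/(1+0.056) = 4.40796 yrs.
ΔP/P ≈ -D_mod · Δy = -4.40796 × (-0.004) = +0.017632 = +1.7632%.

+1.763%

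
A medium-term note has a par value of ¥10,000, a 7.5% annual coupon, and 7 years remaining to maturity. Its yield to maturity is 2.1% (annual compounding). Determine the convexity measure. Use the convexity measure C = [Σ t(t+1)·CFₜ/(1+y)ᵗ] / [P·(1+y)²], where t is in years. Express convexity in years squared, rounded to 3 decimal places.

42.454

With y = 0.021:
  t   CF        PV=CF/(1+0.021)^t    t·PV        t(t+1)·PV
  1       750.00       734.5739       734.5739       1,469.1479
  2       750.00       719.4652     1,438.9304       4,316.7911
  3       750.00       704.6672     2,114.0015       8,456.0060
  4       750.00       690.1735     2,760.6941      13,803.4705
  5       750.00       675.9780     3,379.8899      20,279.3396
  6       750.00       662.0744     3,972.4465      27,807.1258
  7    10,750.00     9,294.5479    65,061.8353     520,494.6821
  Σ                 13,481.4801    79,462.3716     596,626.5629
P = 13,481.4801.
Convexity = Σ t(t+1)·PV / [P·(1+y)²] = 596,626.5629 / (13,481.4801 × 1.042441) = 42.45350.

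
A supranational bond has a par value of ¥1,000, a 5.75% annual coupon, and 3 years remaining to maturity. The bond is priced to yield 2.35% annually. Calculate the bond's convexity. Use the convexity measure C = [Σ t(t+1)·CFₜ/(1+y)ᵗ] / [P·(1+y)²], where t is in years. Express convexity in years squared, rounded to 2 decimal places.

10.68

With y = 0.0235:
  t   CF        PV=CF/(1+0.0235)^t    t·PV        t(t+1)·PV
  1        57.50        56.1798        56.1798         112.3596
  2        57.50        54.8899       109.7797         329.3392
  3     1,057.50       986.3177     2,958.9532      11,835.8126
  Σ                  1,097.3874     3,124.9127      12,277.5114
P = 1,097.3874.
Convexity = Σ t(t+1)·PV / [P·(1+y)²] = 12,277.5114 / (1,097.3874 × 1.047552) = 10.68008.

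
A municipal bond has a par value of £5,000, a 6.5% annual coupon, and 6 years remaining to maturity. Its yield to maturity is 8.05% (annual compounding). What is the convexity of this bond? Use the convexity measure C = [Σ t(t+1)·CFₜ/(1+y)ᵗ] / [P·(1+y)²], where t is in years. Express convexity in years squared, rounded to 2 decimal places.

With y = 0.0805:
  t   CF        PV=CF/(1+0.0805)^t    t·PV        t(t+1)·PV
  1       325.00       300.7867       300.7867         601.5733
  2       325.00       278.3773       556.7546       1,670.2638
  3       325.00       257.6375       772.9124       3,091.6498
  4       325.00       238.4428       953.7713       4,768.8567
  5       325.00       220.6782     1,103.3912       6,620.3471
  6     5,325.00     3,346.3471    20,078.0825     140,546.5778
  Σ                  4,642.2696    23,765.6988     157,299.2685
P = 4,642.2696.
Convexity = Σ t(t+1)·PV / [P·(1+y)²] = 157,299.2685 / (4,642.2696 × 1.167480) = 29.02330.

29.02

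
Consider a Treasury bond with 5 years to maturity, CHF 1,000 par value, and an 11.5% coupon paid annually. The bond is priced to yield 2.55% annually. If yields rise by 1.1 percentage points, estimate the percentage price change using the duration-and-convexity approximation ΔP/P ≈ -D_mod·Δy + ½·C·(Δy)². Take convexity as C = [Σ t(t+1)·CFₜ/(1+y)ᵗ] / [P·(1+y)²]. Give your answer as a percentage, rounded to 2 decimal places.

With y = 0.0255:
  t   CF        PV=CF/(1+0.0255)^t    t·PV        t(t+1)·PV
  1       115.00       112.1404       112.1404         224.2808
  2       115.00       109.3519       218.7039         656.1117
  3       115.00       106.6328       319.8984       1,279.5937
  4       115.00       103.9813       415.9251       2,079.6257
  5     1,115.00       983.0974     4,915.4870      29,492.9218
  Σ                  1,415.2038     5,982.1548      33,732.5337
P = 1,415.2038; D_Mac = 4.22706 yrs; D_mod = 4.12195 yrs; C = 22.66515.
Duration effect: -4.12195 × (+0.011) = -0.045341
Convexity effect: 0.5 × 22.66515 × (0.011)² = +0.0013712
ΔP/P ≈ -0.045341 + 0.0013712 = -0.043970 = -4.3970%.

-4.40%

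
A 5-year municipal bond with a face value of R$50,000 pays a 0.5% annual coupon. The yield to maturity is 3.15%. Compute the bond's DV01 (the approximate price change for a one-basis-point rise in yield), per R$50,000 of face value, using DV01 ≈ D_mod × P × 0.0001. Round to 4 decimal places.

Periodic yield y = 0.0315.
  t   CF        PV=CF/(1+0.0315)^t    t·PV
  1       250.00       242.3655       242.3655
  2       250.00       234.9641       469.9282
  3       250.00       227.7888       683.3663
  4       250.00       220.8325       883.3302
  5    50,250.00    43,031.8388   215,159.1941
  Σ                 43,957.7897   217,438.1843
P = 43,957.7897; D_Mac = 4.94652 yrs; D_mod = 4.79547 yrs.
DV01 ≈ 4.79547 × 43,957.7897 × 0.0001 = 21.079805.

R$21.0798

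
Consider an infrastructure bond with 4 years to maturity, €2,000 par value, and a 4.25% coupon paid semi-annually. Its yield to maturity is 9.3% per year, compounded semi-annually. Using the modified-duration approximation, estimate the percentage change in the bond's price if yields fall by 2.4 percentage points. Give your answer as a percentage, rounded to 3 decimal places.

+8.458%

Periodic yield y = 0.0465. Modified duration first:
  t   CF        PV=CF/(1+0.0465)^t    t·PV
  1        42.50        40.6116        40.6116
  2        42.50        38.8070        77.6141
  3        42.50        37.0827       111.2481
  4        42.50        35.4350       141.7399
  5        42.50        33.8605       169.3023
  6        42.50        32.3559       194.1354
  7        42.50        30.9182       216.4274
  8     2,042.50     1,419.8688    11,358.9501
  Σ                  1,668.9396    12,310.0288
P = 1,668.9396; D_Mac = 7.37596 half-year periods = 3.68798 yrs; D_mod = 3.68798/(1+0.0465) = 3.52411 yrs.
ΔP/P ≈ -D_mod · Δy = -3.52411 × (-0.024) = +0.084579 = +8.4579%.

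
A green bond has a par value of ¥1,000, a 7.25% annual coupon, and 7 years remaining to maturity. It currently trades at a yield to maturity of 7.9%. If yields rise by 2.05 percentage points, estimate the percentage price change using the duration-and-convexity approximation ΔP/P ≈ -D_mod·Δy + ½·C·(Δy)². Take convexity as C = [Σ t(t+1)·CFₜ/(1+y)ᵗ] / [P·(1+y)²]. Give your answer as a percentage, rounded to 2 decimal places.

-10.07%

With y = 0.079:
  t   CF        PV=CF/(1+0.079)^t    t·PV        t(t+1)·PV
  1        72.50        67.1918        67.1918         134.3837
  2        72.50        62.2723       124.5447         373.6340
  3        72.50        57.7130       173.1390         692.5560
  4        72.50        53.4875       213.9500       1,069.7498
  5        72.50        49.5714       247.8568       1,487.1406
  6        72.50        45.9419       275.6516       1,929.5615
  7     1,072.50       629.8646     4,409.0521      35,272.4166
  Σ                    966.0425     5,511.3860      40,959.4423
P = 966.0425; D_Mac = 5.70512 yrs; D_mod = 5.28741 yrs; C = 36.41790.
Duration effect: -5.28741 × (+0.0205) = -0.108392
Convexity effect: 0.5 × 36.41790 × (0.0205)² = +0.0076523
ΔP/P ≈ -0.108392 + 0.0076523 = -0.100740 = -10.0740%.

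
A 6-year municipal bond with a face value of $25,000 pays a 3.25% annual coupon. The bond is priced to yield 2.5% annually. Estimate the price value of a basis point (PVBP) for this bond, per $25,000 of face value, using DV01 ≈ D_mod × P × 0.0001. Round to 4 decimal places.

$14.1157

Periodic yield y = 0.025.
  t   CF        PV=CF/(1+0.025)^t    t·PV
  1       812.50       792.6829       792.6829
  2       812.50       773.3492     1,546.6984
  3       812.50       754.4870     2,263.4611
  4       812.50       736.0849     2,944.3396
  5       812.50       718.1316     3,590.6580
  6    25,812.50    22,258.0379   133,548.2271
  Σ                 26,032.7735   144,686.0671
P = 26,032.7735; D_Mac = 5.55784 yrs; D_mod = 5.42229 yrs.
DV01 ≈ 5.42229 × 26,032.7735 × 0.0001 = 14.115714.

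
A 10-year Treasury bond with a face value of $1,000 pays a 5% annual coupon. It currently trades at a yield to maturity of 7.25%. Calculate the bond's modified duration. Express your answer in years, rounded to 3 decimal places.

7.378 years

Periodic yield y = 0.0725. First find Macaulay duration:
  t   CF        PV=CF/(1+0.0725)^t    t·PV
  1        50.00        46.6200        46.6200
  2        50.00        43.4686        86.9371
  3        50.00        40.5301       121.5904
  4        50.00        37.7903       151.1614
  5        50.00        35.2357       176.1787
  6        50.00        32.8538       197.1231
  7        50.00        30.6330       214.4307
  8        50.00        28.5622       228.4976
  9        50.00        26.6314       239.6828
  10    1,050.00       521.4543     5,214.5434
  Σ                    843.7796     6,676.7653
P = 843.7796; Macaulay duration = 6,676.7653 / 843.7796 = 7.91293 years.
Modified duration = D_Mac / (1 + y) = 7.91293 / 1.0725 = 7.37802 years.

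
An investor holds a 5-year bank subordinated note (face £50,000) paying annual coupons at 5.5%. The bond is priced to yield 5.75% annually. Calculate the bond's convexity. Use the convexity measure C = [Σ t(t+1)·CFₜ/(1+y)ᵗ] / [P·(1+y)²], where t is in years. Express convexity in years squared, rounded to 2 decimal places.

With y = 0.0575:
  t   CF        PV=CF/(1+0.0575)^t    t·PV        t(t+1)·PV
  1     2,750.00     2,600.4728     2,600.4728       5,200.9456
  2     2,750.00     2,459.0759     4,918.1519      14,754.4557
  3     2,750.00     2,325.3673     6,976.1020      27,904.4079
  4     2,750.00     2,198.9289     8,795.7157      43,978.5783
  5    52,750.00    39,886.0091   199,430.0454   1,196,580.2723
  Σ                 49,469.8541   222,720.4877   1,288,418.6597
P = 49,469.8541.
Convexity = Σ t(t+1)·PV / [P·(1+y)²] = 1,288,418.6597 / (49,469.8541 × 1.118306) = 23.28926.

23.29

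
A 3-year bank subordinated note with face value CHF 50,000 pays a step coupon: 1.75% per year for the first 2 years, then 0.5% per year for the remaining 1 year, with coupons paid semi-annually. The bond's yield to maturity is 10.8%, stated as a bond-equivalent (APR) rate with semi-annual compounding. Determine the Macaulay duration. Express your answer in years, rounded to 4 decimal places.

2.9270 years

Periodic yield y = 0.054. Discount each cash flow and weight by its period:
  t   CF        PV=CF/(1+0.054)^t    t·PV
  1       437.50       415.0854       415.0854
  2       437.50       393.8192       787.6383
  3       437.50       373.6425     1,120.9274
  4       437.50       354.4995     1,417.9980
  5       125.00        96.0964       480.4818
  6    50,125.00    36,560.3816   219,362.2898
  Σ                 38,193.5245   223,584.4206
Price P = Σ PV = 38,193.5245.
Macaulay duration = Σ(t·PV) / P = 223,584.4206 / 38,193.5245 = 5.85399 half-year periods.
In years: 5.85399 / 2 = 2.92699 years.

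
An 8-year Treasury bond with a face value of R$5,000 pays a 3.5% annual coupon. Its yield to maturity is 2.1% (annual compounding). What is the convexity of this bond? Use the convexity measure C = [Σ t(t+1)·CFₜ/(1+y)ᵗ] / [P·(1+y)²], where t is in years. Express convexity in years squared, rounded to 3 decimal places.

With y = 0.021:
  t   CF        PV=CF/(1+0.021)^t    t·PV        t(t+1)·PV
  1       175.00       171.4006       171.4006         342.8012
  2       175.00       167.8752       335.7504       1,007.2512
  3       175.00       164.4223       493.2670       1,973.0681
  4       175.00       161.0405       644.1620       3,220.8098
  5       175.00       157.7282       788.6410       4,731.8459
  6       175.00       154.4840       926.9042       6,488.3293
  7       175.00       151.3066     1,059.1462       8,473.1692
  8     5,175.00     4,382.3233    35,058.5867     315,527.2802
  Σ                  5,510.5808    39,477.8580     341,764.5549
P = 5,510.5808.
Convexity = Σ t(t+1)·PV / [P·(1+y)²] = 341,764.5549 / (5,510.5808 × 1.042441) = 59.49468.

59.495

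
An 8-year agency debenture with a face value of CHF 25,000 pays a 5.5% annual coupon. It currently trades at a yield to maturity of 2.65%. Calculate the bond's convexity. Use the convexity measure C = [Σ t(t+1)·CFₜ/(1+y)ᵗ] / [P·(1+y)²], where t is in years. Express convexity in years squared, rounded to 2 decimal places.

With y = 0.0265:
  t   CF        PV=CF/(1+0.0265)^t    t·PV        t(t+1)·PV
  1     1,375.00     1,339.5032     1,339.5032       2,679.0063
  2     1,375.00     1,304.9227     2,609.8454       7,829.5363
  3     1,375.00     1,271.2350     3,813.7050      15,254.8198
  4     1,375.00     1,238.4169     4,953.6678      24,768.3388
  5     1,375.00     1,206.4461     6,032.2306      36,193.3835
  6     1,375.00     1,175.3006     7,051.8039      49,362.6273
  7     1,375.00     1,144.9592     8,014.7146      64,117.7168
  8    26,375.00    21,395.4211   171,163.3688   1,540,470.3194
  Σ                 30,076.2049   204,978.8392   1,740,675.7482
P = 30,076.2049.
Convexity = Σ t(t+1)·PV / [P·(1+y)²] = 1,740,675.7482 / (30,076.2049 × 1.053702) = 54.92587.

54.93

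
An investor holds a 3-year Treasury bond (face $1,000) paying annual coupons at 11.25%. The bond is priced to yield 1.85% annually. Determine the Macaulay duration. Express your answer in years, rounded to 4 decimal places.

2.7410 years

Periodic yield y = 0.0185. Discount each cash flow and weight by its year:
  t   CF        PV=CF/(1+0.0185)^t    t·PV
  1       112.50       110.4566       110.4566
  2       112.50       108.4502       216.9004
  3     1,112.50     1,052.9722     3,158.9167
  Σ                  1,271.8790     3,486.2737
Price P = Σ PV = 1,271.8790.
Macaulay duration = Σ(t·PV) / P = 3,486.2737 / 1,271.8790 = 2.74104 years.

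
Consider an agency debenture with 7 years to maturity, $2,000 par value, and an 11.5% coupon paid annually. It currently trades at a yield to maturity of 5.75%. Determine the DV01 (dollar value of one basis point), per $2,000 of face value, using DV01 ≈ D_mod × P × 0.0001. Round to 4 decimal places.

Periodic yield y = 0.0575.
  t   CF        PV=CF/(1+0.0575)^t    t·PV
  1       230.00       217.4941       217.4941
  2       230.00       205.6682       411.3363
  3       230.00       194.4853       583.4558
  4       230.00       183.9104       735.6417
  5       230.00       173.9106       869.5528
  6       230.00       164.4544       986.7266
  7     2,230.00     1,507.7948    10,554.5633
  Σ                  2,647.7177    14,358.7706
P = 2,647.7177; D_Mac = 5.42307 yrs; D_mod = 5.12820 yrs.
DV01 ≈ 5.12820 × 2,647.7177 × 0.0001 = 1.357803.

$1.3578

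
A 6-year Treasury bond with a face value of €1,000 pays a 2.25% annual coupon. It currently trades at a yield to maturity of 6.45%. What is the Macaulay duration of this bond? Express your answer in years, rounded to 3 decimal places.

Periodic yield y = 0.0645. Discount each cash flow and weight by its year:
  t   CF        PV=CF/(1+0.0645)^t    t·PV
  1        22.50        21.1367        21.1367
  2        22.50        19.8560        39.7119
  3        22.50        18.6529        55.9586
  4        22.50        17.5227        70.0906
  5        22.50        16.4609        82.3046
  6     1,022.50       702.7313     4,216.3880
  Σ                    796.3604     4,485.5905
Price P = Σ PV = 796.3604.
Macaulay duration = Σ(t·PV) / P = 4,485.5905 / 796.3604 = 5.63261 years.

5.633 years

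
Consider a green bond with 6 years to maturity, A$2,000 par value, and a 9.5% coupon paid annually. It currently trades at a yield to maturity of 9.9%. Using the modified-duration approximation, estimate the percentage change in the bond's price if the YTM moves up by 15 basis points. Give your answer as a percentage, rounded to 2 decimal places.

-0.66%

Periodic yield y = 0.099. Modified duration first:
  t   CF        PV=CF/(1+0.099)^t    t·PV
  1       190.00       172.8844       172.8844
  2       190.00       157.3107       314.6214
  3       190.00       143.1398       429.4195
  4       190.00       130.2455       520.9821
  5       190.00       118.5128       592.5638
  6     2,190.00     1,242.9623     7,457.7739
  Σ                  1,965.0556     9,488.2452
P = 1,965.0556; D_Mac = 4.82849 yrs; D_mod = 4.82849/(1+0.099) = 4.39353 yrs.
ΔP/P ≈ -D_mod · Δy = -4.39353 × (+0.0015) = -0.006590 = -0.6590%.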